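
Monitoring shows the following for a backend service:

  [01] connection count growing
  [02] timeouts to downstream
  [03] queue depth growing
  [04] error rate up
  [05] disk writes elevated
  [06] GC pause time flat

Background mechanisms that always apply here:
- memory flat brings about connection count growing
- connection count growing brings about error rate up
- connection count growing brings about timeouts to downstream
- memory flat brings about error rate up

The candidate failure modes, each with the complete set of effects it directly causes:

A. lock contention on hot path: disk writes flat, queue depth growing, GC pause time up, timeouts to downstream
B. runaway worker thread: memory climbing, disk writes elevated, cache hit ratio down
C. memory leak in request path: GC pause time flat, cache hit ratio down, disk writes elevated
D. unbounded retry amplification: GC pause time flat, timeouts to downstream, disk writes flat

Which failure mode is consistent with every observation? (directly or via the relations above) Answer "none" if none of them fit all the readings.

none

For each candidate, compare predicted effects to what was observed:
(A) lock contention on hot path — fails on connection count growing, error rate up, disk writes elevated, GC pause time flat (predicts disk writes flat, not disk writes elevated; predicts GC pause time up, not GC pause time flat)
(B) runaway worker thread — connection count growing -; timeouts to downstream -; queue depth growing -; error rate up -; disk writes elevated +; GC pause time flat -
(C) memory leak in request path — connection count growing -; timeouts to downstream -; queue depth growing -; error rate up -; disk writes elevated +; GC pause time flat +
(D) unbounded retry amplification — connection count growing -; timeouts to downstream +; queue depth growing -; error rate up -; disk writes elevated -; GC pause time flat +
None of the listed candidates fits everything.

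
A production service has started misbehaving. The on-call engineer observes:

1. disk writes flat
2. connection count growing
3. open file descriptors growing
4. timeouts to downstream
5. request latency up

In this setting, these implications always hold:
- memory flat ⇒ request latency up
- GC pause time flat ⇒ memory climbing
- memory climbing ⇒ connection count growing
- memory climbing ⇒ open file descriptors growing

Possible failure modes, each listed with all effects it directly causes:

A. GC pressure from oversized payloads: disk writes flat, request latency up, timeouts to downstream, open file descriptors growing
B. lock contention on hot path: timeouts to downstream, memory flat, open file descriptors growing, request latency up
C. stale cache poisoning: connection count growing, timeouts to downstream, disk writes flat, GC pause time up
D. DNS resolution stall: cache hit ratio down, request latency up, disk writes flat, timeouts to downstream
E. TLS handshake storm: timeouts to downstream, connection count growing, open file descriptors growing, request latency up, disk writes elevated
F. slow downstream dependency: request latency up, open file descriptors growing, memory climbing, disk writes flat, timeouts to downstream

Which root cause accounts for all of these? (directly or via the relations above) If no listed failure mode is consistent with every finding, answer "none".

F

Testing each hypothesis:
(A) GC pressure from oversized payloads — does not account for connection count growing
(B) lock contention on hot path — does not account for disk writes flat, connection count growing
(C) stale cache poisoning — disk writes flat +; connection count growing +; open file descriptors growing -; timeouts to downstream +; request latency up -
(D) DNS resolution stall — disk writes flat +; connection count growing -; open file descriptors growing -; timeouts to downstream +; request latency up +
(E) TLS handshake storm — fails on disk writes flat (predicts disk writes elevated, not disk writes flat)
(F) slow downstream dependency — accounts for every observation (connection count growing via memory climbing → connection count growing)
(F) alone accounts for all the evidence.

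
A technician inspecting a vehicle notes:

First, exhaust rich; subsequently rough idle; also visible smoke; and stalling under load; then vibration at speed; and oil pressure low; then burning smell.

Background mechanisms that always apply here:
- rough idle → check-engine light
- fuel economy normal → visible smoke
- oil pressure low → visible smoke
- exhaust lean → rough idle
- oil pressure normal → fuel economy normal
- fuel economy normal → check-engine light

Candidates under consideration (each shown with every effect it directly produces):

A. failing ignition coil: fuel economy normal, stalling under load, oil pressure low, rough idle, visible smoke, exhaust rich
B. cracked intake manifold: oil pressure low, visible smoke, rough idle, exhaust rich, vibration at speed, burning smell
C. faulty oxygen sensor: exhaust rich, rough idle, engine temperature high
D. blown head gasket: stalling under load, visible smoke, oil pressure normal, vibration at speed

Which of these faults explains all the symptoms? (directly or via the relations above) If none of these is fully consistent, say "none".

none

Per-candidate check:
(A) failing ignition coil — does not account for vibration at speed, burning smell
(B) cracked intake manifold — exhaust rich match; rough idle match; visible smoke match; stalling under load miss; vibration at speed match; oil pressure low match; burning smell match
(C) faulty oxygen sensor — exhaust rich match; rough idle match; visible smoke miss; stalling under load miss; vibration at speed miss; oil pressure low miss; burning smell miss
(D) blown head gasket — exhaust rich miss; rough idle miss; visible smoke match; stalling under load match; vibration at speed match; oil pressure low miss; burning smell miss
None of the listed candidates fits everything.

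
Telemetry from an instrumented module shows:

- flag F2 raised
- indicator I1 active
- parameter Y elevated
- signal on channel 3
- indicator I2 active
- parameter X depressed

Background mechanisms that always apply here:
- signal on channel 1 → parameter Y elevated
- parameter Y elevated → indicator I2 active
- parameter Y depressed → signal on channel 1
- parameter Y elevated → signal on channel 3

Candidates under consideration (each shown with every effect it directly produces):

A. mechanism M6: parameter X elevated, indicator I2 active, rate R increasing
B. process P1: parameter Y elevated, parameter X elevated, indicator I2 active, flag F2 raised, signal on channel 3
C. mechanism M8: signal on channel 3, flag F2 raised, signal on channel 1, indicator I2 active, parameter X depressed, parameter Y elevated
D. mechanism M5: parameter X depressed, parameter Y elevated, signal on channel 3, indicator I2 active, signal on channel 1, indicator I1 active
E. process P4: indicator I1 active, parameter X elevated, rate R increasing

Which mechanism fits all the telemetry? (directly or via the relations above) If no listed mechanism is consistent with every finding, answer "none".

Checking each candidate against the observations:
(A) mechanism M6 — flag F2 raised ✗; indicator I1 active ✗; parameter Y elevated ✗; signal on channel 3 ✗; indicator I2 active ✓; parameter X depressed ✗
(B) process P1 — flag F2 raised ✓; indicator I1 active ✗; parameter Y elevated ✓; signal on channel 3 ✓; indicator I2 active ✓; parameter X depressed ✗
(C) mechanism M8 — flag F2 raised ✓; indicator I1 active ✗; parameter Y elevated ✓; signal on channel 3 ✓; indicator I2 active ✓; parameter X depressed ✓
(D) mechanism M5 — flag F2 raised ✗; indicator I1 active ✓; parameter Y elevated ✓; signal on channel 3 ✓; indicator I2 active ✓; parameter X depressed ✓
(E) process P4 — fails on flag F2 raised, parameter Y elevated, signal on channel 3, indicator I2 active, parameter X depressed (predicts parameter X elevated, not parameter X depressed)
Every candidate fails on at least one observation.

none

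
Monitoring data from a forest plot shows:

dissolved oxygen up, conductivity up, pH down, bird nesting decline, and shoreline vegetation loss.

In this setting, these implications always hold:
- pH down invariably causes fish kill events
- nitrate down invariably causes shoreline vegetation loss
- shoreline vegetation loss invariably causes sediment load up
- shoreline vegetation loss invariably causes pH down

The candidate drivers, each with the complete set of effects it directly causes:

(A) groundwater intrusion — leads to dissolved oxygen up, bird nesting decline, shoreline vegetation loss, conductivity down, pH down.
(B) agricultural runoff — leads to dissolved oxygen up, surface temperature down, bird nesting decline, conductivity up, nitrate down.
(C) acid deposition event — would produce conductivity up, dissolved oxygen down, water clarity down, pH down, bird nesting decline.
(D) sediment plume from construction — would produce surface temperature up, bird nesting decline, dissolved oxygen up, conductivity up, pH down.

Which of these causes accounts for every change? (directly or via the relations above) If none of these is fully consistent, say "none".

B

Checking each candidate against the observations:
(A) groundwater intrusion — dissolved oxygen up ✓; conductivity up ✗; pH down ✓; bird nesting decline ✓; shoreline vegetation loss ✓
(B) agricultural runoff — accounts for every observation (pH down by nitrate down → shoreline vegetation loss → pH down)
(C) acid deposition event — fails on dissolved oxygen up, shoreline vegetation loss (predicts dissolved oxygen down, not dissolved oxygen up)
(D) sediment plume from construction — dissolved oxygen up ✓; conductivity up ✓; pH down ✓; bird nesting decline ✓; shoreline vegetation loss ✗
(B) is the only candidate with no mismatches.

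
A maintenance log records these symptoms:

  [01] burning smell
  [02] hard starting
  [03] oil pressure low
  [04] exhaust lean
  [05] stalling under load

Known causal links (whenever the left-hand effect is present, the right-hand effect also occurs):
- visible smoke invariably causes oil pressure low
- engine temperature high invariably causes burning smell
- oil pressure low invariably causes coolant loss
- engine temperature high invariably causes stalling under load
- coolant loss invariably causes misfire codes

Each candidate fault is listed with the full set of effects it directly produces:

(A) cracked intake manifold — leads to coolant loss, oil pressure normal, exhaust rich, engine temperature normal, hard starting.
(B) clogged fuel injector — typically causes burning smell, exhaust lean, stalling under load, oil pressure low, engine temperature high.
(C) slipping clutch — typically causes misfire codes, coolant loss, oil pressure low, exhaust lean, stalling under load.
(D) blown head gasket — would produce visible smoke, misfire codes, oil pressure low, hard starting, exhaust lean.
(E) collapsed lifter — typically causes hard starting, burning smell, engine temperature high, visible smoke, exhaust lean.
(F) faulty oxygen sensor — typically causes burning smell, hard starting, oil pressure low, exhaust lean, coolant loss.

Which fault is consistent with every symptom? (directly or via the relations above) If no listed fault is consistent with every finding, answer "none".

E

Per-candidate check:
(A) cracked intake manifold — fails on burning smell, oil pressure low, exhaust lean, stalling under load (predicts oil pressure normal, not oil pressure low; predicts exhaust rich, not exhaust lean)
(B) clogged fuel injector — burning smell match; hard starting miss; oil pressure low match; exhaust lean match; stalling under load match
(C) slipping clutch — does not account for burning smell, hard starting
(D) blown head gasket — burning smell miss; hard starting match; oil pressure low match; exhaust lean match; stalling under load miss
(E) collapsed lifter — burning smell match; hard starting match; oil pressure low match (through visible smoke → oil pressure low); exhaust lean match; stalling under load match (through engine temperature high → stalling under load)
(F) faulty oxygen sensor — burning smell match; hard starting match; oil pressure low match; exhaust lean match; stalling under load miss
Only (E) is consistent with every observation.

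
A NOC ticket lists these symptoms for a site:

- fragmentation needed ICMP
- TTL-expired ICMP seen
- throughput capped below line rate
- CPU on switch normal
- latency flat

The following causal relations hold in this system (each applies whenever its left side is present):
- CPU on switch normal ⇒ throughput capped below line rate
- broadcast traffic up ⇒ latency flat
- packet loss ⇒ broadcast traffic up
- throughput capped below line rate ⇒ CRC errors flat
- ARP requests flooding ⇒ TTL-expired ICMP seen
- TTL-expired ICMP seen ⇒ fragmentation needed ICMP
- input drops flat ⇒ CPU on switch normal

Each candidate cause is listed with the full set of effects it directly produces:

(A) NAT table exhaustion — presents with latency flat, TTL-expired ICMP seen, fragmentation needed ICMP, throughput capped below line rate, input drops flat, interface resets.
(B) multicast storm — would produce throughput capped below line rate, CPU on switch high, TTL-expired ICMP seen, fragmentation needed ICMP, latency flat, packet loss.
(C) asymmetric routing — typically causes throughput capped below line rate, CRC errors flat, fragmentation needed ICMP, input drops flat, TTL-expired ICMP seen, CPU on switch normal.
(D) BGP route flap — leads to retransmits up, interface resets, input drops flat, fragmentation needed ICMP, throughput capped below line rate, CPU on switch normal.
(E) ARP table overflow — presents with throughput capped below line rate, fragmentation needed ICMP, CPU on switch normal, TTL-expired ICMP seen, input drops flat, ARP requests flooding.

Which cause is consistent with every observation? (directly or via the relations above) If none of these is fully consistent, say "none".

Testing each hypothesis:
(A) NAT table exhaustion — accounts for every observation (CPU on switch normal by input drops flat → CPU on switch normal)
(B) multicast storm — fails on CPU on switch normal (predicts CPU on switch high, not CPU on switch normal)
(C) asymmetric routing — does not account for latency flat
(D) BGP route flap — does not account for TTL-expired ICMP seen, latency flat
(E) ARP table overflow — does not account for latency flat
Only (A) is consistent with every observation.

A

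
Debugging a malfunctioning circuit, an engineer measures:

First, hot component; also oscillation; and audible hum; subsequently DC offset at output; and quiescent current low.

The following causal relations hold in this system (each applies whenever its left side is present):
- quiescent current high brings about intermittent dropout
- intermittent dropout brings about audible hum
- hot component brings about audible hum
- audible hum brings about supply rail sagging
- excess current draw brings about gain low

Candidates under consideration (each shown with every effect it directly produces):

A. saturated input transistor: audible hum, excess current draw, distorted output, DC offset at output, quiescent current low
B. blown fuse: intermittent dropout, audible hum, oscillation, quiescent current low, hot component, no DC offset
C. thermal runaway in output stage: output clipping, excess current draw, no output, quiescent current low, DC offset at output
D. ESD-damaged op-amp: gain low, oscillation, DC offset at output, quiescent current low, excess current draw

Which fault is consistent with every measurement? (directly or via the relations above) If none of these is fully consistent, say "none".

Per-candidate check:
(A) saturated input transistor — does not account for hot component, oscillation
(B) blown fuse — fails on DC offset at output (predicts no DC offset, not DC offset at output)
(C) thermal runaway in output stage — hot component NO; oscillation NO; audible hum NO; DC offset at output yes; quiescent current low yes
(D) ESD-damaged op-amp — hot component NO; oscillation yes; audible hum NO; DC offset at output yes; quiescent current low yes
Every candidate fails on at least one observation.

none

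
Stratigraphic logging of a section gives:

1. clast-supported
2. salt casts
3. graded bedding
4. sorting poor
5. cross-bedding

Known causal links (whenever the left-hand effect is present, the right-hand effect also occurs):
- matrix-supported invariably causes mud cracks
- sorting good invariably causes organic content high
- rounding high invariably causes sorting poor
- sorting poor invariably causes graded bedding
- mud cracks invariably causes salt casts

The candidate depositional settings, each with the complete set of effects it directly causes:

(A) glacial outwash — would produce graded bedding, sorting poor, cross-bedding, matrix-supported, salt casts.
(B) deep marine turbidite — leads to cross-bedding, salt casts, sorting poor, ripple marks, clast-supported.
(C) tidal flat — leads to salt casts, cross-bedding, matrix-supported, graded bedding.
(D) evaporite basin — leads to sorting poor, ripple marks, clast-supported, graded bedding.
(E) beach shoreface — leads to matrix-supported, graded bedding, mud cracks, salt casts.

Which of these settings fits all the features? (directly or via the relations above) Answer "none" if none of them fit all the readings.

Checking each candidate against the observations:
(A) glacial outwash — fails on clast-supported (predicts matrix-supported, not clast-supported)
(B) deep marine turbidite — clast-supported yes; salt casts yes; graded bedding yes (through sorting poor → graded bedding); sorting poor yes; cross-bedding yes
(C) tidal flat — fails on clast-supported, sorting poor (predicts matrix-supported, not clast-supported)
(D) evaporite basin — does not account for salt casts, cross-bedding
(E) beach shoreface — clast-supported NO; salt casts yes; graded bedding yes; sorting poor NO; cross-bedding NO
(B) alone accounts for all the evidence.

B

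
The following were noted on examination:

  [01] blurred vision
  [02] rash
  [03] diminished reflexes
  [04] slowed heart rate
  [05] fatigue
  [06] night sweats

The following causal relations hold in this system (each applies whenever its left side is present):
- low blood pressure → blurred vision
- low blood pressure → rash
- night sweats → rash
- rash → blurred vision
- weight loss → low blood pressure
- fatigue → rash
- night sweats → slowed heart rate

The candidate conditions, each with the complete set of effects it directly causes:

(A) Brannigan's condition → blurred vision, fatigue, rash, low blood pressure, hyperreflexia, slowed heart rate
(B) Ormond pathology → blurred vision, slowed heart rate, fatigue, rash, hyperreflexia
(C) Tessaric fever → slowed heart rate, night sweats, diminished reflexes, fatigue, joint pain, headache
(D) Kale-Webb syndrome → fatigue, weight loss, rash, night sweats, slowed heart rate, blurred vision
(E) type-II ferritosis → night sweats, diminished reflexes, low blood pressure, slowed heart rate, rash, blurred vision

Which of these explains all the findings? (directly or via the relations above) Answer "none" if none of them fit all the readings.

C

Per-candidate check:
(A) Brannigan's condition — blurred vision ✓; rash ✓; diminished reflexes ✗; slowed heart rate ✓; fatigue ✓; night sweats ✗
(B) Ormond pathology — blurred vision ✓; rash ✓; diminished reflexes ✗; slowed heart rate ✓; fatigue ✓; night sweats ✗
(C) Tessaric fever — accounts for every observation (blurred vision through night sweats → rash → blurred vision)
(D) Kale-Webb syndrome — does not account for diminished reflexes
(E) type-II ferritosis — blurred vision ✓; rash ✓; diminished reflexes ✓; slowed heart rate ✓; fatigue ✗; night sweats ✓
(C) is the only candidate with no mismatches.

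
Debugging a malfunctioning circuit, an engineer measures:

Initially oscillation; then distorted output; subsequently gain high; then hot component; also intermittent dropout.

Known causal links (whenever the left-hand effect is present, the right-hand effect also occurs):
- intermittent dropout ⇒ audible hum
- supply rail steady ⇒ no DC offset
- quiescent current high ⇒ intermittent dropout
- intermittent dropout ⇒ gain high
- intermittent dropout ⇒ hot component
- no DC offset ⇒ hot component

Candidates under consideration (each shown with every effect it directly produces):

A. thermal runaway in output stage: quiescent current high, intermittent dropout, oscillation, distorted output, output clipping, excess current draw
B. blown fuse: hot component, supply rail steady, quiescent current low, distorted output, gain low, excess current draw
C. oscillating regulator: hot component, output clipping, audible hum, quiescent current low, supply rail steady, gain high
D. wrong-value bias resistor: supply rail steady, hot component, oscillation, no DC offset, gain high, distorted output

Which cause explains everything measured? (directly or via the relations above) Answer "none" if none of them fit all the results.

For each candidate, compare predicted effects to what was observed:
(A) thermal runaway in output stage — accounts for every observation (gain high by intermittent dropout → gain high)
(B) blown fuse — oscillation -; distorted output +; gain high -; hot component +; intermittent dropout -
(C) oscillating regulator — does not account for oscillation, distorted output, intermittent dropout
(D) wrong-value bias resistor — does not account for intermittent dropout
Only (A) is consistent with every observation.

A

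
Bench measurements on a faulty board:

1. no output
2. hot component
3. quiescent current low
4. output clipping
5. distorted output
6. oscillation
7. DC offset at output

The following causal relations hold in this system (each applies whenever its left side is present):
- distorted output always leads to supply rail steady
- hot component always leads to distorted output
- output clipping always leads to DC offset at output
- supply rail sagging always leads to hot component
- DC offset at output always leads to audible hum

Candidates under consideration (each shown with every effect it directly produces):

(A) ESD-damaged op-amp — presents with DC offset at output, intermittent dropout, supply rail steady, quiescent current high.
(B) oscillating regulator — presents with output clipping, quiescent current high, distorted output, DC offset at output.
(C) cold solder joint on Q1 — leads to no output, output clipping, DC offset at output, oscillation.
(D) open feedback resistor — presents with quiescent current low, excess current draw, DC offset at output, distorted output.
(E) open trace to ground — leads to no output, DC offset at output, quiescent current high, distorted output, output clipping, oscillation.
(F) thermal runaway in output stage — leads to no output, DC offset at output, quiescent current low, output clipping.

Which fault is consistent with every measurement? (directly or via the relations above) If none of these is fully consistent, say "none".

none

Checking each candidate against the observations:
(A) ESD-damaged op-amp — no output NO; hot component NO; quiescent current low NO; output clipping NO; distorted output NO; oscillation NO; DC offset at output yes
(B) oscillating regulator — no output NO; hot component NO; quiescent current low NO; output clipping yes; distorted output yes; oscillation NO; DC offset at output yes
(C) cold solder joint on Q1 — does not account for hot component, quiescent current low, distorted output
(D) open feedback resistor — no output NO; hot component NO; quiescent current low yes; output clipping NO; distorted output yes; oscillation NO; DC offset at output yes
(E) open trace to ground — fails on hot component, quiescent current low (predicts quiescent current high, not quiescent current low)
(F) thermal runaway in output stage — no output yes; hot component NO; quiescent current low yes; output clipping yes; distorted output NO; oscillation NO; DC offset at output yes
Every candidate fails on at least one observation.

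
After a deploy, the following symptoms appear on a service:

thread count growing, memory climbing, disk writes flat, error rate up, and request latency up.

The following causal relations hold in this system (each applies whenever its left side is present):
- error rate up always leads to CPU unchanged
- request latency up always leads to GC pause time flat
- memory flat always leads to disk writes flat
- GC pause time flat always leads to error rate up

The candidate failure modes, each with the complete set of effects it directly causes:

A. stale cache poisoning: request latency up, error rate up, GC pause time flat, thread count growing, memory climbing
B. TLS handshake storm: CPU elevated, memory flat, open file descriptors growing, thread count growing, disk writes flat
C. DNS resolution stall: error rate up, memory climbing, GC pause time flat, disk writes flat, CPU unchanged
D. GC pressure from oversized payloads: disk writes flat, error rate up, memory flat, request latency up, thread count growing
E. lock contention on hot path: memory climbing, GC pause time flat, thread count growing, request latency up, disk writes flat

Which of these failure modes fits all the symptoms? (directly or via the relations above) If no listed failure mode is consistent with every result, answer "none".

Checking each candidate against the observations:
(A) stale cache poisoning — does not account for disk writes flat
(B) TLS handshake storm — thread count growing yes; memory climbing NO; disk writes flat yes; error rate up NO; request latency up NO
(C) DNS resolution stall — does not account for thread count growing, request latency up
(D) GC pressure from oversized payloads — fails on memory climbing (predicts memory flat, not memory climbing)
(E) lock contention on hot path — thread count growing yes; memory climbing yes; disk writes flat yes; error rate up yes (via GC pause time flat → error rate up); request latency up yes
(E) is the only candidate with no mismatches.

E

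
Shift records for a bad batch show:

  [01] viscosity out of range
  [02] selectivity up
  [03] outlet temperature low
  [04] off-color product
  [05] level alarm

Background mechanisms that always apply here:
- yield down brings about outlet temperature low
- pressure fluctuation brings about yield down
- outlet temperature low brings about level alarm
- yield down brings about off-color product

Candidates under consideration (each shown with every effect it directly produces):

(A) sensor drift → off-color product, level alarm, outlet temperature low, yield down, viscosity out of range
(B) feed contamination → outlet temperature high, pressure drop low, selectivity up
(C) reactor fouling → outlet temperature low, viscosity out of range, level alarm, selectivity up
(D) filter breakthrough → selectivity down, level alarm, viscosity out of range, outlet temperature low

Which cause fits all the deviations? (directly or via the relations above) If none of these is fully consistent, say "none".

none

Testing each hypothesis:
(A) sensor drift — viscosity out of range +; selectivity up -; outlet temperature low +; off-color product +; level alarm +
(B) feed contamination — fails on viscosity out of range, outlet temperature low, off-color product, level alarm (predicts outlet temperature high, not outlet temperature low)
(C) reactor fouling — does not account for off-color product
(D) filter breakthrough — viscosity out of range +; selectivity up -; outlet temperature low +; off-color product -; level alarm +
None of the listed candidates fits everything.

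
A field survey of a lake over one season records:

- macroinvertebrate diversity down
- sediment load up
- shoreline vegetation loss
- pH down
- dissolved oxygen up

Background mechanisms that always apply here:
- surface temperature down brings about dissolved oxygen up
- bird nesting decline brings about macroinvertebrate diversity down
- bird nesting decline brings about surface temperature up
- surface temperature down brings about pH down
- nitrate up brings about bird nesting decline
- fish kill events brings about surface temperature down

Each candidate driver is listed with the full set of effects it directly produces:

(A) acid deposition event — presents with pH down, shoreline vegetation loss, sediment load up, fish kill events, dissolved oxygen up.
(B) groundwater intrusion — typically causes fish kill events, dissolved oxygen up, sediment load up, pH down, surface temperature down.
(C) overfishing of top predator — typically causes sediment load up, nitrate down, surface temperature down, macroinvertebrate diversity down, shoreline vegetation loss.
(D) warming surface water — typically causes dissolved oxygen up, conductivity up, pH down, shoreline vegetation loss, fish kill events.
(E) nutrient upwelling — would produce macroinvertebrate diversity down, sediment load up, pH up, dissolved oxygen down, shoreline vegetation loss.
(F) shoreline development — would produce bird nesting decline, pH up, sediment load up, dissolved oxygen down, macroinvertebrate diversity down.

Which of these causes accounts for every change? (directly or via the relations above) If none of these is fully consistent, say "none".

Per-candidate check:
(A) acid deposition event — does not account for macroinvertebrate diversity down
(B) groundwater intrusion — does not account for macroinvertebrate diversity down, shoreline vegetation loss
(C) overfishing of top predator — macroinvertebrate diversity down match; sediment load up match; shoreline vegetation loss match; pH down match (through surface temperature down → pH down); dissolved oxygen up match (through surface temperature down → dissolved oxygen up)
(D) warming surface water — macroinvertebrate diversity down miss; sediment load up miss; shoreline vegetation loss match; pH down match; dissolved oxygen up match
(E) nutrient upwelling — fails on pH down, dissolved oxygen up (predicts pH up, not pH down; predicts dissolved oxygen down, not dissolved oxygen up)
(F) shoreline development — macroinvertebrate diversity down match; sediment load up match; shoreline vegetation loss miss; pH down miss; dissolved oxygen up miss
Only (C) is consistent with every observation.

C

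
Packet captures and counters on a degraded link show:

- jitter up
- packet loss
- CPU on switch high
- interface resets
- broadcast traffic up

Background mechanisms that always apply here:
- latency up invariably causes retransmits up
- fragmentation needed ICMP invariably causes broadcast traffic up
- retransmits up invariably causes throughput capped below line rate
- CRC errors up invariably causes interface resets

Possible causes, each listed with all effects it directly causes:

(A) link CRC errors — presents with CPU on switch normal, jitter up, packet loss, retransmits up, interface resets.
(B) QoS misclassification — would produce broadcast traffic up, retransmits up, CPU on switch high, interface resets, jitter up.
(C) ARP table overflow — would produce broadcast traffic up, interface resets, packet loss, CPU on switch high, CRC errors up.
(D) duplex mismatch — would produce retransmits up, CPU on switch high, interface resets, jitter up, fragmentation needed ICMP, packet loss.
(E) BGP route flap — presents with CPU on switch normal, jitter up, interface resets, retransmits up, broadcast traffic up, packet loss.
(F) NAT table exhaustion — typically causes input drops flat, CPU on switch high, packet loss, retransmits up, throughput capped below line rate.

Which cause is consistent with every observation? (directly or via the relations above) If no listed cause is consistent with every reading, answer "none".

Per-candidate check:
(A) link CRC errors — jitter up match; packet loss match; CPU on switch high miss; interface resets match; broadcast traffic up miss
(B) QoS misclassification — jitter up match; packet loss miss; CPU on switch high match; interface resets match; broadcast traffic up match
(C) ARP table overflow — jitter up miss; packet loss match; CPU on switch high match; interface resets match; broadcast traffic up match
(D) duplex mismatch — accounts for every observation (broadcast traffic up via fragmentation needed ICMP → broadcast traffic up)
(E) BGP route flap — jitter up match; packet loss match; CPU on switch high miss; interface resets match; broadcast traffic up match
(F) NAT table exhaustion — jitter up miss; packet loss match; CPU on switch high match; interface resets miss; broadcast traffic up miss
Only (D) is consistent with every observation.

D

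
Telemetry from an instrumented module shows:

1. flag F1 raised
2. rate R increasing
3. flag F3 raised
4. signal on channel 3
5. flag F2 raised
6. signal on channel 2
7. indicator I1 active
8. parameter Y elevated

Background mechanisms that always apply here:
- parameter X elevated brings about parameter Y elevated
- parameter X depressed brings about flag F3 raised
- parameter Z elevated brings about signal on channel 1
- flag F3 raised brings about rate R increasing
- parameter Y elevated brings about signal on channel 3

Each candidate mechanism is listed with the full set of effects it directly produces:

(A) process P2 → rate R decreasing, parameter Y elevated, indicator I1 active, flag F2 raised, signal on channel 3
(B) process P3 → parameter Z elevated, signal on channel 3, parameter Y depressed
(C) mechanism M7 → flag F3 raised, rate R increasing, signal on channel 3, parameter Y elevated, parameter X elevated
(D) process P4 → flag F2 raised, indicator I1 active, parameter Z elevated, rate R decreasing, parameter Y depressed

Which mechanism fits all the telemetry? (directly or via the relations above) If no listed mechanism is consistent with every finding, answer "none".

Per-candidate check:
(A) process P2 — flag F1 raised ✗; rate R increasing ✗; flag F3 raised ✗; signal on channel 3 ✓; flag F2 raised ✓; signal on channel 2 ✗; indicator I1 active ✓; parameter Y elevated ✓
(B) process P3 — flag F1 raised ✗; rate R increasing ✗; flag F3 raised ✗; signal on channel 3 ✓; flag F2 raised ✗; signal on channel 2 ✗; indicator I1 active ✗; parameter Y elevated ✗
(C) mechanism M7 — flag F1 raised ✗; rate R increasing ✓; flag F3 raised ✓; signal on channel 3 ✓; flag F2 raised ✗; signal on channel 2 ✗; indicator I1 active ✗; parameter Y elevated ✓
(D) process P4 — fails on flag F1 raised, rate R increasing, flag F3 raised, signal on channel 3, signal on channel 2, parameter Y elevated (predicts rate R decreasing, not rate R increasing; predicts parameter Y depressed, not parameter Y elevated)
No candidate is consistent with all observations.

none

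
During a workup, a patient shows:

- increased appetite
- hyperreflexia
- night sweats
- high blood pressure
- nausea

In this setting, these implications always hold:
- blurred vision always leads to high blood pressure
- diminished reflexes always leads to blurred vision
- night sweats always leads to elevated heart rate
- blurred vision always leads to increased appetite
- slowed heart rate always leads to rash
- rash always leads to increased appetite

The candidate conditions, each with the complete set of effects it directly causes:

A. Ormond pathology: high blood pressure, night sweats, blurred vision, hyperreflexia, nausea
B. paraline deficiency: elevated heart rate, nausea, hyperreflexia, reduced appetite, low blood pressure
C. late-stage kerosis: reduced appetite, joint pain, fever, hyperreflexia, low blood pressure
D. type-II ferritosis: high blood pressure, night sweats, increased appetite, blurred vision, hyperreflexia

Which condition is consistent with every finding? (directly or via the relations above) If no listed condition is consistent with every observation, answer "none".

For each candidate, compare predicted effects to what was observed:
(A) Ormond pathology — accounts for every observation (increased appetite via blurred vision → increased appetite)
(B) paraline deficiency — fails on increased appetite, night sweats, high blood pressure (predicts reduced appetite, not increased appetite; predicts low blood pressure, not high blood pressure)
(C) late-stage kerosis — fails on increased appetite, night sweats, high blood pressure, nausea (predicts reduced appetite, not increased appetite; predicts low blood pressure, not high blood pressure)
(D) type-II ferritosis — does not account for nausea
Only (A) is consistent with every observation.

A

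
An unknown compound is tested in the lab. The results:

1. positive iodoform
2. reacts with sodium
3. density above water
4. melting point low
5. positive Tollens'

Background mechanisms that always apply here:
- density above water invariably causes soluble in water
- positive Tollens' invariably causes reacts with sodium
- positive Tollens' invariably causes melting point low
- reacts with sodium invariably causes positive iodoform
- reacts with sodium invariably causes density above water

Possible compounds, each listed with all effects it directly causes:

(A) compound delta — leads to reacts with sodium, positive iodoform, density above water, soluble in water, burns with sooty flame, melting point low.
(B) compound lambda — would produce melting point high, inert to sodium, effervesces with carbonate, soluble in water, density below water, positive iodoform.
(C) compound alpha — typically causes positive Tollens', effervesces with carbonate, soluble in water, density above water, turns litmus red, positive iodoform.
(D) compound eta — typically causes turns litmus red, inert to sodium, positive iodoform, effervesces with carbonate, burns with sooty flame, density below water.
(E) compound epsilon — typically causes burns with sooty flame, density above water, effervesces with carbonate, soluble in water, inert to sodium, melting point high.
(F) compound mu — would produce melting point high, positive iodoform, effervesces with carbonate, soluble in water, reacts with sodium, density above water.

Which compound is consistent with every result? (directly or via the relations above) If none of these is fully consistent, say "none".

Testing each hypothesis:
(A) compound delta — does not account for positive Tollens'
(B) compound lambda — fails on reacts with sodium, density above water, melting point low, positive Tollens' (predicts inert to sodium, not reacts with sodium; predicts density below water, not density above water; predicts melting point high, not melting point low)
(C) compound alpha — accounts for every observation (reacts with sodium via positive Tollens' → reacts with sodium)
(D) compound eta — fails on reacts with sodium, density above water, melting point low, positive Tollens' (predicts inert to sodium, not reacts with sodium; predicts density below water, not density above water)
(E) compound epsilon — positive iodoform ✗; reacts with sodium ✗; density above water ✓; melting point low ✗; positive Tollens' ✗
(F) compound mu — positive iodoform ✓; reacts with sodium ✓; density above water ✓; melting point low ✗; positive Tollens' ✗
(C) is the only candidate with no mismatches.

C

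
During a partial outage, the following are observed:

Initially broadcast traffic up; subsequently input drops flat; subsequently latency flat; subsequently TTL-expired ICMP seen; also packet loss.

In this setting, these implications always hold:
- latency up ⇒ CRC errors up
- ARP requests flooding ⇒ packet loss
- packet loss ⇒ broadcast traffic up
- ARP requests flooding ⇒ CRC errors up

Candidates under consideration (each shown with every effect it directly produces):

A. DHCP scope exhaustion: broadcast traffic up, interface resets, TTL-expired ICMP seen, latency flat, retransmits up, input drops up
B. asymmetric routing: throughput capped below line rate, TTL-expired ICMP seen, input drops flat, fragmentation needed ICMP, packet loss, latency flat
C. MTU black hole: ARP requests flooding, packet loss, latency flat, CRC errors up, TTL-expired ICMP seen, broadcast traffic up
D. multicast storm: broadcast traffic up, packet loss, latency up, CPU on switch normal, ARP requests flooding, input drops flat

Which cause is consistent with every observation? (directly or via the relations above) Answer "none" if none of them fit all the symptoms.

B

Testing each hypothesis:
(A) DHCP scope exhaustion — fails on input drops flat, packet loss (predicts input drops up, not input drops flat)
(B) asymmetric routing — broadcast traffic up ✓ (through packet loss → broadcast traffic up); input drops flat ✓; latency flat ✓; TTL-expired ICMP seen ✓; packet loss ✓
(C) MTU black hole — broadcast traffic up ✓; input drops flat ✗; latency flat ✓; TTL-expired ICMP seen ✓; packet loss ✓
(D) multicast storm — fails on latency flat, TTL-expired ICMP seen (predicts latency up, not latency flat)
Only (B) is consistent with every observation.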